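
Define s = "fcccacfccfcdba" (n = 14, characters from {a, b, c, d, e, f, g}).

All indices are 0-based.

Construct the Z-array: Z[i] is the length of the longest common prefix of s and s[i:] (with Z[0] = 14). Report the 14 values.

Z[0]=14
i=1: outside box; Z[1]=0
i=2: outside box; Z[2]=0
i=3: outside box; Z[3]=0
i=4: outside box; Z[4]=0
i=5: outside box; Z[5]=0
i=6: outside box; Z[6]=3 extend→box=[6,9)
i=7: min(r-i=2, Z[1]=0)=0; Z[7]=0
i=8: min(r-i=1, Z[2]=0)=0; Z[8]=0
i=9: outside box; Z[9]=2 extend→box=[9,11)
i=10: min(r-i=1, Z[1]=0)=0; Z[10]=0
i=11: outside box; Z[11]=0
i=12: outside box; Z[12]=0
i=13: outside box; Z[13]=0

[14, 0, 0, 0, 0, 0, 3, 0, 0, 2, 0, 0, 0, 0]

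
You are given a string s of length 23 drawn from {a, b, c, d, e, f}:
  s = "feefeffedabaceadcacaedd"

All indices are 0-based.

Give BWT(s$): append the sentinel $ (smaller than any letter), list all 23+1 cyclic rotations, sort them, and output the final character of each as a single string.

ddcbecadaadeaecfafeff$ee

rank  rotation                  last
    0  $feefeffedabaceadcacaedd  d
    1  abaceadcacaedd$feefeffed  d
    2  acaedd$feefeffedabaceadc  c
    3  aceadcacaedd$feefeffedab  b
    4  adcacaedd$feefeffedabace  e
    5  aedd$feefeffedabaceadcac  c
    6  baceadcacaedd$feefeffeda  a
    7  cacaedd$feefeffedabacead  d
    8  caedd$feefeffedabaceadca  a
    9  ceadcacaedd$feefeffedaba  a
   10  d$feefeffedabaceadcacaed  d
   11  dabaceadcacaedd$feefeffe  e
   12  dcacaedd$feefeffedabacea  a
   13  dd$feefeffedabaceadcacae  e
   14  eadcacaedd$feefeffedabac  c
   15  edabaceadcacaedd$feefeff  f
   16  edd$feefeffedabaceadcaca  a
   17  eefeffedabaceadcacaedd$f  f
   18  efeffedabaceadcacaedd$fe  e
   19  effedabaceadcacaedd$feef  f
   20  fedabaceadcacaedd$feefef  f
   21  feefeffedabaceadcacaedd$  $
   22  feffedabaceadcacaedd$fee  e
   23  ffedabaceadcacaedd$feefe  e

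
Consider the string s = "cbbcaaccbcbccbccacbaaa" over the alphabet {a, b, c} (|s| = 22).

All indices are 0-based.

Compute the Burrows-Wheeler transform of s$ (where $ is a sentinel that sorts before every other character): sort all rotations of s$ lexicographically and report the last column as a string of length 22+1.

aaabccaccbcccbca$ccbbab

rank  rotation                 last
    0  $cbbcaaccbcbccbccacbaaa  a
    1  a$cbbcaaccbcbccbccacbaa  a
    2  aa$cbbcaaccbcbccbccacba  a
    3  aaa$cbbcaaccbcbccbccacb  b
    4  aaccbcbccbccacbaaa$cbbc  c
    5  acbaaa$cbbcaaccbcbccbcc  c
    6  accbcbccbccacbaaa$cbbca  a
    7  baaa$cbbcaaccbcbccbccac  c
    8  bbcaaccbcbccbccacbaaa$c  c
    9  bcaaccbcbccbccacbaaa$cb  b
   10  bcbccbccacbaaa$cbbcaacc  c
   11  bccacbaaa$cbbcaaccbcbcc  c
   12  bccbccacbaaa$cbbcaaccbc  c
   13  caaccbcbccbccacbaaa$cbb  b
   14  cacbaaa$cbbcaaccbcbccbc  c
   15  cbaaa$cbbcaaccbcbccbcca  a
   16  cbbcaaccbcbccbccacbaaa$  $
   17  cbcbccbccacbaaa$cbbcaac  c
   18  cbccacbaaa$cbbcaaccbcbc  c
   19  cbccbccacbaaa$cbbcaaccb  b
   20  ccacbaaa$cbbcaaccbcbccb  b
   21  ccbcbccbccacbaaa$cbbcaa  a
   22  ccbccacbaaa$cbbcaaccbcb  b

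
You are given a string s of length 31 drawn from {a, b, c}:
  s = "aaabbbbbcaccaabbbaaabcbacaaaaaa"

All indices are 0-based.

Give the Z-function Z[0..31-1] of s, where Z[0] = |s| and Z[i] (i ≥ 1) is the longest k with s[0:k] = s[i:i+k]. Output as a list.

Z[0]=31
i=1: outside box; Z[1]=2 scan→box=[1,3)
i=2: min(r-i=1, Z[1]=2)=1; Z[2]=1
i=3: outside box; Z[3]=0
i=4: outside box; Z[4]=0
i=5: outside box; Z[5]=0
i=6: outside box; Z[6]=0
i=7: outside box; Z[7]=0
i=8: outside box; Z[8]=0
i=9: outside box; Z[9]=1 scan→box=[9,10)
i=10: outside box; Z[10]=0
i=11: outside box; Z[11]=0
i=12: outside box; Z[12]=2 scan→box=[12,14)
i=13: min(r-i=1, Z[1]=2)=1; Z[13]=1
i=14: outside box; Z[14]=0
i=15: outside box; Z[15]=0
i=16: outside box; Z[16]=0
i=17: outside box; Z[17]=4 scan→box=[17,21)
i=18: min(r-i=3, Z[1]=2)=2; Z[18]=2
i=19: min(r-i=2, Z[2]=1)=1; Z[19]=1
i=20: min(r-i=1, Z[3]=0)=0; Z[20]=0
i=21: outside box; Z[21]=0
i=22: outside box; Z[22]=0
i=23: outside box; Z[23]=1 scan→box=[23,24)
i=24: outside box; Z[24]=0
i=25: outside box; Z[25]=3 scan→box=[25,28)
i=26: min(r-i=2, Z[1]=2)=2; Z[26]=3 scan→box=[26,29)
i=27: min(r-i=2, Z[1]=2)=2; Z[27]=3 scan→box=[27,30)
i=28: min(r-i=2, Z[1]=2)=2; Z[28]=3 scan→box=[28,31)
i=29: min(r-i=2, Z[1]=2)=2; Z[29]=2
i=30: min(r-i=1, Z[2]=1)=1; Z[30]=1

[31, 2, 1, 0, 0, 0, 0, 0, 0, 1, 0, 0, 2, 1, 0, 0, 0, 4, 2, 1, 0, 0, 0, 1, 0, 3, 3, 3, 3, 2, 1]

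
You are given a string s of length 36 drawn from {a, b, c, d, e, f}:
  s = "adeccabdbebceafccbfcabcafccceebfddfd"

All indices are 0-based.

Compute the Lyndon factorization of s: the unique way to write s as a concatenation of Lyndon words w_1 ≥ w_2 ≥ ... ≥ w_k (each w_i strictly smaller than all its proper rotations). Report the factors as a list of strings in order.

["adecc", "abdbebceafccbfc", "abcafccceebfddfd"]

emit factor 1: 'adecc' (i=0, period=5)
emit factor 2: 'abdbebceafccbfc' (i=5, period=15)
emit factor 3: 'abcafccceebfddfd' (i=20, period=16)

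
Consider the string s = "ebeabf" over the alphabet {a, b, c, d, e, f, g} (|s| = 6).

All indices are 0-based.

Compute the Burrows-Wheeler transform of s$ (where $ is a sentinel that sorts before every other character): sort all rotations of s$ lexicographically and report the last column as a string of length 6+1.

feeab$b

rank  rotation last
    0  $ebeabf  f
    1  abf$ebe  e
    2  beabf$e  e
    3  bf$ebea  a
    4  eabf$eb  b
    5  ebeabf$  $
    6  f$ebeab  b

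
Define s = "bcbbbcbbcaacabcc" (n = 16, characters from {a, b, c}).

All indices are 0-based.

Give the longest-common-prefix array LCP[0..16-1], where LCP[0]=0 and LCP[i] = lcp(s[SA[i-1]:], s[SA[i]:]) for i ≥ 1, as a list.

sorted suffixes:
  #0 SA[0]=9  'aacabcc'
  #1 SA[1]=12  'abcc'
  #2 SA[2]=10  'acabcc'
  #3 SA[3]=2  'bbbcbbcaacabcc'
  #4 SA[4]=6  'bbcaacabcc'
  #5 SA[5]=3  'bbcbbcaacabcc'
  #6 SA[6]=7  'bcaacabcc'
  #7 SA[7]=0  'bcbbbcbbcaacabcc'
  #8 SA[8]=4  'bcbbcaacabcc'
  #9 SA[9]=13  'bcc'
  #10 SA[10]=15  'c'
  #11 SA[11]=8  'caacabcc'
  #12 SA[12]=11  'cabcc'
  #13 SA[13]=1  'cbbbcbbcaacabcc'
  #14 SA[14]=5  'cbbcaacabcc'
  #15 SA[15]=14  'cc'

SA = [9, 12, 10, 2, 6, 3, 7, 0, 4, 13, 15, 8, 11, 1, 5, 14]
[i] adj suffixes → lcp
  [1] 9/12 → 1 ('a')
  [2] 12/10 → 1 ('a')
  [3] 10/2 → 0 ('')
  [4] 2/6 → 2 ('bb')
  [5] 6/3 → 3 ('bbc')
  [6] 3/7 → 1 ('b')
  [7] 7/0 → 2 ('bc')
  [8] 0/4 → 4 ('bcbb')
  [9] 4/13 → 2 ('bc')
  [10] 13/15 → 0 ('')
  [11] 15/8 → 1 ('c')
  [12] 8/11 → 2 ('ca')
  [13] 11/1 → 1 ('c')
  [14] 1/5 → 3 ('cbb')
  [15] 5/14 → 1 ('c')

[0, 1, 1, 0, 2, 3, 1, 2, 4, 2, 0, 1, 2, 1, 3, 1]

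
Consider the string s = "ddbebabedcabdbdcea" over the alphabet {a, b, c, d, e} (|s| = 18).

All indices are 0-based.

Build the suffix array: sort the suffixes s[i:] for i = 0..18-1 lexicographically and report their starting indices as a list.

rank→(start, suffix):
  0 → (17, 'a')
  1 → (10, 'abdbdcea')
  2 → (5, 'abedcabdbdcea')
  3 → (4, 'babedcabdbdcea')
  4 → (11, 'bdbdcea')
  5 → (13, 'bdcea')
  6 → (2, 'bebabedcabdbdcea')
  7 → (6, 'bedcabdbdcea')
  8 → (9, 'cabdbdcea')
  9 → (15, 'cea')
  10 → (12, 'dbdcea')
  11 → (1, 'dbebabedcabdbdcea')
  12 → (8, 'dcabdbdcea')
  13 → (14, 'dcea')
  14 → (0, 'ddbebabedcabdbdcea')
  15 → (16, 'ea')
  16 → (3, 'ebabedcabdbdcea')
  17 → (7, 'edcabdbdcea')

[17, 10, 5, 4, 11, 13, 2, 6, 9, 15, 12, 1, 8, 14, 0, 16, 3, 7]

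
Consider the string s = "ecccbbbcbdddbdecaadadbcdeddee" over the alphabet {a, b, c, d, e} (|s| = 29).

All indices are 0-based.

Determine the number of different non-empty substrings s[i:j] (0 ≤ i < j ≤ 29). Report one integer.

sorted suffixes:
  #0 SA[0]=16  'aadadbcdeddee'
  #1 SA[1]=17  'adadbcdeddee'
  #2 SA[2]=19  'adbcdeddee'
  #3 SA[3]=4  'bbbcbdddbdecaadadbcdeddee'
  #4 SA[4]=5  'bbcbdddbdecaadadbcdeddee'
  #5 SA[5]=6  'bcbdddbdecaadadbcdeddee'
  #6 SA[6]=21  'bcdeddee'
  #7 SA[7]=8  'bdddbdecaadadbcdeddee'
  #8 SA[8]=12  'bdecaadadbcdeddee'
  #9 SA[9]=15  'caadadbcdeddee'
  #10 SA[10]=3  'cbbbcbdddbdecaadadbcdeddee'
  #11 SA[11]=7  'cbdddbdecaadadbcdeddee'
  #12 SA[12]=2  'ccbbbcbdddbdecaadadbcdeddee'
  #13 SA[13]=1  'cccbbbcbdddbdecaadadbcdeddee'
  #14 SA[14]=22  'cdeddee'
  #15 SA[15]=18  'dadbcdeddee'
  #16 SA[16]=20  'dbcdeddee'
  #17 SA[17]=11  'dbdecaadadbcdeddee'
  #18 SA[18]=10  'ddbdecaadadbcdeddee'
  #19 SA[19]=9  'dddbdecaadadbcdeddee'
  #20 SA[20]=25  'ddee'
  #21 SA[21]=13  'decaadadbcdeddee'
  #22 SA[22]=23  'deddee'
  #23 SA[23]=26  'dee'
  #24 SA[24]=28  'e'
  #25 SA[25]=14  'ecaadadbcdeddee'
  #26 SA[26]=0  'ecccbbbcbdddbdecaadadbcdeddee'
  #27 SA[27]=24  'eddee'
  #28 SA[28]=27  'ee'

SA = [16, 17, 19, 4, 5, 6, 21, 8, 12, 15, 3, 7, 2, 1, 22, 18, 20, 11, 10, 9, 25, 13, 23, 26, 28, 14, 0, 24, 27]
rank  pair      lcp
   1  s[16:],s[17:]  1  'a'
   2  s[17:],s[19:]  2  'ad'
   3  s[19:],s[4:]  0  ''
   4  s[4:],s[5:]  2  'bb'
   5  s[5:],s[6:]  1  'b'
   6  s[6:],s[21:]  2  'bc'
   7  s[21:],s[8:]  1  'b'
   8  s[8:],s[12:]  2  'bd'
   9  s[12:],s[15:]  0  ''
  10  s[15:],s[3:]  1  'c'
  11  s[3:],s[7:]  2  'cb'
  12  s[7:],s[2:]  1  'c'
  13  s[2:],s[1:]  2  'cc'
  14  s[1:],s[22:]  1  'c'
  15  s[22:],s[18:]  0  ''
  16  s[18:],s[20:]  1  'd'
  17  s[20:],s[11:]  2  'db'
  18  s[11:],s[10:]  1  'd'
  19  s[10:],s[9:]  2  'dd'
  20  s[9:],s[25:]  2  'dd'
  21  s[25:],s[13:]  1  'd'
  22  s[13:],s[23:]  2  'de'
  23  s[23:],s[26:]  2  'de'
  24  s[26:],s[28:]  0  ''
  25  s[28:],s[14:]  1  'e'
  26  s[14:],s[0:]  2  'ec'
  27  s[0:],s[24:]  1  'e'
  28  s[24:],s[27:]  1  'e'

n(n+1)/2 = 29·30/2 = 435
Σ LCP = 0 + 1 + 2 + 0 + 2 + 1 + 2 + 1 + 2 + 0 + 1 + 2 + 1 + 2 + 1 + 0 + 1 + 2 + 1 + 2 + 2 + 1 + 2 + 2 + 0 + 1 + 2 + 1 + 1 = 36
distinct = 435 − 36 = 399

399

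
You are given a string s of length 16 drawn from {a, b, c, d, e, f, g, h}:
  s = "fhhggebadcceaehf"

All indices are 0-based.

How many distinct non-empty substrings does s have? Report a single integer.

128

sorted suffixes:
  #0 SA[0]=7  'adcceaehf'
  #1 SA[1]=12  'aehf'
  #2 SA[2]=6  'badcceaehf'
  #3 SA[3]=9  'cceaehf'
  #4 SA[4]=10  'ceaehf'
  #5 SA[5]=8  'dcceaehf'
  #6 SA[6]=11  'eaehf'
  #7 SA[7]=5  'ebadcceaehf'
  #8 SA[8]=13  'ehf'
  #9 SA[9]=15  'f'
  #10 SA[10]=0  'fhhggebadcceaehf'
  #11 SA[11]=4  'gebadcceaehf'
  #12 SA[12]=3  'ggebadcceaehf'
  #13 SA[13]=14  'hf'
  #14 SA[14]=2  'hggebadcceaehf'
  #15 SA[15]=1  'hhggebadcceaehf'

SA = [7, 12, 6, 9, 10, 8, 11, 5, 13, 15, 0, 4, 3, 14, 2, 1]
rank  pair      lcp
   1  s[7:],s[12:]  1  'a'
   2  s[12:],s[6:]  0  ''
   3  s[6:],s[9:]  0  ''
   4  s[9:],s[10:]  1  'c'
   5  s[10:],s[8:]  0  ''
   6  s[8:],s[11:]  0  ''
   7  s[11:],s[5:]  1  'e'
   8  s[5:],s[13:]  1  'e'
   9  s[13:],s[15:]  0  ''
  10  s[15:],s[0:]  1  'f'
  11  s[0:],s[4:]  0  ''
  12  s[4:],s[3:]  1  'g'
  13  s[3:],s[14:]  0  ''
  14  s[14:],s[2:]  1  'h'
  15  s[2:],s[1:]  1  'h'

n(n+1)/2 = 16·17/2 = 136
Σ LCP = 0 + 1 + 0 + 0 + 1 + 0 + 0 + 1 + 1 + 0 + 1 + 0 + 1 + 0 + 1 + 1 = 8
distinct = 136 − 8 = 128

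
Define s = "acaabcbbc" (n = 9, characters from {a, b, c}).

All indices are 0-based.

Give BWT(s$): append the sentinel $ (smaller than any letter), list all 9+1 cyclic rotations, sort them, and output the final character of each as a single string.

cca$cbabab

rank  rotation    last
    0  $acaabcbbc  c
    1  aabcbbc$ac  c
    2  abcbbc$aca  a
    3  acaabcbbc$  $
    4  bbc$acaabc  c
    5  bc$acaabcb  b
    6  bcbbc$acaa  a
    7  c$acaabcbb  b
    8  caabcbbc$a  a
    9  cbbc$acaab  b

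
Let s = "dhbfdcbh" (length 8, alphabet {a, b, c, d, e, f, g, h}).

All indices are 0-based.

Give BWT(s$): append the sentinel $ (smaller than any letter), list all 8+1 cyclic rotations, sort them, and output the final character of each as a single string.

hhcdf$bbd

rank  rotation   last
    0  $dhbfdcbh  h
    1  bfdcbh$dh  h
    2  bh$dhbfdc  c
    3  cbh$dhbfd  d
    4  dcbh$dhbf  f
    5  dhbfdcbh$  $
    6  fdcbh$dhb  b
    7  h$dhbfdcb  b
    8  hbfdcbh$d  d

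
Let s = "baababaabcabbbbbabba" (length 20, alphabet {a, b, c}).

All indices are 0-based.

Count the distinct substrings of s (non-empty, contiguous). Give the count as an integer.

170

rank | idx | suffix
   0 |  19 | a
   1 |   1 | aababaabcabbbbbabba
   2 |   6 | aabcabbbbbabba
   3 |   4 | abaabcabbbbbabba
   4 |   2 | ababaabcabbbbbabba
   5 |  16 | abba
   6 |  10 | abbbbbabba
   7 |   7 | abcabbbbbabba
   8 |  18 | ba
   9 |   0 | baababaabcabbbbbabba
  10 |   5 | baabcabbbbbabba
  11 |   3 | babaabcabbbbbabba
  12 |  15 | babba
  13 |  17 | bba
  14 |  14 | bbabba
  15 |  13 | bbbabba
  16 |  12 | bbbbabba
  17 |  11 | bbbbbabba
  18 |   8 | bcabbbbbabba
  19 |   9 | cabbbbbabba

SA = [19, 1, 6, 4, 2, 16, 10, 7, 18, 0, 5, 3, 15, 17, 14, 13, 12, 11, 8, 9]
i: (SA[i-1],SA[i]) lcp shared
  1: (19,1) 1 'a'
  2: (1,6) 3 'aab'
  3: (6,4) 1 'a'
  4: (4,2) 3 'aba'
  5: (2,16) 2 'ab'
  6: (16,10) 3 'abb'
  7: (10,7) 2 'ab'
  8: (7,18) 0 ''
  9: (18,0) 2 'ba'
  10: (0,5) 4 'baab'
  11: (5,3) 2 'ba'
  12: (3,15) 3 'bab'
  13: (15,17) 1 'b'
  14: (17,14) 3 'bba'
  15: (14,13) 2 'bb'
  16: (13,12) 3 'bbb'
  17: (12,11) 4 'bbbb'
  18: (11,8) 1 'b'
  19: (8,9) 0 ''

n(n+1)/2 = 20·21/2 = 210
Σ LCP = 0 + 1 + 3 + 1 + 3 + 2 + 3 + 2 + 0 + 2 + 4 + 2 + 3 + 1 + 3 + 2 + 3 + 4 + 1 + 0 = 40
distinct = 210 − 40 = 170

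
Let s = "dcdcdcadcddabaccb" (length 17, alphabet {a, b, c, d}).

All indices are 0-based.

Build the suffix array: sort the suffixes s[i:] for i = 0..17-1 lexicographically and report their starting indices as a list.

rank | idx | suffix
   0 |  11 | abaccb
   1 |  13 | accb
   2 |   6 | adcddabaccb
   3 |  16 | b
   4 |  12 | baccb
   5 |   5 | cadcddabaccb
   6 |  15 | cb
   7 |  14 | ccb
   8 |   3 | cdcadcddabaccb
   9 |   1 | cdcdcadcddabaccb
  10 |   8 | cddabaccb
  11 |  10 | dabaccb
  12 |   4 | dcadcddabaccb
  13 |   2 | dcdcadcddabaccb
  14 |   0 | dcdcdcadcddabaccb
  15 |   7 | dcddabaccb
  16 |   9 | ddabaccb

[11, 13, 6, 16, 12, 5, 15, 14, 3, 1, 8, 10, 4, 2, 0, 7, 9]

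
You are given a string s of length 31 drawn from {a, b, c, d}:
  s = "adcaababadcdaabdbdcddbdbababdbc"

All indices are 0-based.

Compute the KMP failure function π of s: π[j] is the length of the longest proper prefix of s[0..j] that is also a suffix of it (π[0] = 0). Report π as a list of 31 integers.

[0, 0, 0, 1, 1, 0, 1, 0, 1, 2, 3, 0, 1, 1, 0, 0, 0, 0, 0, 0, 0, 0, 0, 0, 1, 0, 1, 0, 0, 0, 0]

π[0] = 0
j=1 s[j]='d': π[1]=0 (border '')
j=2 s[j]='c': π[2]=0 (border '')
j=3 s[j]='a': π[3]=1 (border 'a')
j=4 s[j]='a': k: 1→0; π[4]=1 (border 'a')
j=5 s[j]='b': k: 1→0; π[5]=0 (border '')
j=6 s[j]='a': π[6]=1 (border 'a')
j=7 s[j]='b': k: 1→0; π[7]=0 (border '')
j=8 s[j]='a': π[8]=1 (border 'a')
j=9 s[j]='d': π[9]=2 (border 'ad')
j=10 s[j]='c': π[10]=3 (border 'adc')
j=11 s[j]='d': k: 3→0; π[11]=0 (border '')
j=12 s[j]='a': π[12]=1 (border 'a')
j=13 s[j]='a': k: 1→0; π[13]=1 (border 'a')
j=14 s[j]='b': k: 1→0; π[14]=0 (border '')
j=15 s[j]='d': π[15]=0 (border '')
j=16 s[j]='b': π[16]=0 (border '')
j=17 s[j]='d': π[17]=0 (border '')
j=18 s[j]='c': π[18]=0 (border '')
j=19 s[j]='d': π[19]=0 (border '')
j=20 s[j]='d': π[20]=0 (border '')
j=21 s[j]='b': π[21]=0 (border '')
j=22 s[j]='d': π[22]=0 (border '')
j=23 s[j]='b': π[23]=0 (border '')
j=24 s[j]='a': π[24]=1 (border 'a')
j=25 s[j]='b': k: 1→0; π[25]=0 (border '')
j=26 s[j]='a': π[26]=1 (border 'a')
j=27 s[j]='b': k: 1→0; π[27]=0 (border '')
j=28 s[j]='d': π[28]=0 (border '')
j=29 s[j]='b': π[29]=0 (border '')
j=30 s[j]='c': π[30]=0 (border '')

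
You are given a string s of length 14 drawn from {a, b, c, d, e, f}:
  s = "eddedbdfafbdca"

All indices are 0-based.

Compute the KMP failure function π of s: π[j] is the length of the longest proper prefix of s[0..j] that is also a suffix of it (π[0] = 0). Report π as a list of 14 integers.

[0, 0, 0, 1, 2, 0, 0, 0, 0, 0, 0, 0, 0, 0]

π[0] = 0
j=1 s[j]='d': π[1]=0 (border '')
j=2 s[j]='d': π[2]=0 (border '')
j=3 s[j]='e': π[3]=1 (border 'e')
j=4 s[j]='d': π[4]=2 (border 'ed')
j=5 s[j]='b': k: 2→0; π[5]=0 (border '')
j=6 s[j]='d': π[6]=0 (border '')
j=7 s[j]='f': π[7]=0 (border '')
j=8 s[j]='a': π[8]=0 (border '')
j=9 s[j]='f': π[9]=0 (border '')
j=10 s[j]='b': π[10]=0 (border '')
j=11 s[j]='d': π[11]=0 (border '')
j=12 s[j]='c': π[12]=0 (border '')
j=13 s[j]='a': π[13]=0 (border '')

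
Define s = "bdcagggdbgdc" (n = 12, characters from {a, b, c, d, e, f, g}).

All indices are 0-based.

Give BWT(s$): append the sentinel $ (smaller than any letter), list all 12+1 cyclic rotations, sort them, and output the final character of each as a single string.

rank  rotation       last
    0  $bdcagggdbgdc  c
    1  agggdbgdc$bdc  c
    2  bdcagggdbgdc$  $
    3  bgdc$bdcagggd  d
    4  c$bdcagggdbgd  d
    5  cagggdbgdc$bd  d
    6  dbgdc$bdcaggg  g
    7  dc$bdcagggdbg  g
    8  dcagggdbgdc$b  b
    9  gdbgdc$bdcagg  g
   10  gdc$bdcagggdb  b
   11  ggdbgdc$bdcag  g
   12  gggdbgdc$bdca  a

cc$dddggbgbga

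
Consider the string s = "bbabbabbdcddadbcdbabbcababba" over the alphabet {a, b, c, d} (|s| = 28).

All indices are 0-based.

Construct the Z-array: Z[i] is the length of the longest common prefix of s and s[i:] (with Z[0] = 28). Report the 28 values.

[28, 1, 0, 5, 1, 0, 2, 1, 0, 0, 0, 0, 0, 0, 1, 0, 0, 1, 0, 2, 1, 0, 0, 1, 0, 3, 1, 0]

Z[0]=28
i=1: outside box; Z[1]=1 grow→box=[1,2)
i=2: outside box; Z[2]=0
i=3: outside box; Z[3]=5 grow→box=[3,8)
i=4: min(r-i=4, Z[1]=1)=1; Z[4]=1
i=5: min(r-i=3, Z[2]=0)=0; Z[5]=0
i=6: min(r-i=2, Z[3]=5)=2; Z[6]=2
i=7: min(r-i=1, Z[4]=1)=1; Z[7]=1
i=8: outside box; Z[8]=0
i=9: outside box; Z[9]=0
i=10: outside box; Z[10]=0
i=11: outside box; Z[11]=0
i=12: outside box; Z[12]=0
i=13: outside box; Z[13]=0
i=14: outside box; Z[14]=1 grow→box=[14,15)
i=15: outside box; Z[15]=0
i=16: outside box; Z[16]=0
i=17: outside box; Z[17]=1 grow→box=[17,18)
i=18: outside box; Z[18]=0
i=19: outside box; Z[19]=2 grow→box=[19,21)
i=20: min(r-i=1, Z[1]=1)=1; Z[20]=1
i=21: outside box; Z[21]=0
i=22: outside box; Z[22]=0
i=23: outside box; Z[23]=1 grow→box=[23,24)
i=24: outside box; Z[24]=0
i=25: outside box; Z[25]=3 grow→box=[25,28)
i=26: min(r-i=2, Z[1]=1)=1; Z[26]=1
i=27: min(r-i=1, Z[2]=0)=0; Z[27]=0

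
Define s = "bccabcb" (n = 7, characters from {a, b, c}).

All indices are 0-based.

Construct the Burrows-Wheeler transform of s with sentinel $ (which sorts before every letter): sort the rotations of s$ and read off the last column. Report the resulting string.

bcca$cbb

rank  rotation  last
    0  $bccabcb  b
    1  abcb$bcc  c
    2  b$bccabc  c
    3  bcb$bcca  a
    4  bccabcb$  $
    5  cabcb$bc  c
    6  cb$bccab  b
    7  ccabcb$b  b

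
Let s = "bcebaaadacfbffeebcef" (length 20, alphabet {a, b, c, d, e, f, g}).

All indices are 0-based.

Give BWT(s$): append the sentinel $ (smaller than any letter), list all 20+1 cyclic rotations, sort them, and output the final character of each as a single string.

rank  rotation               last
    0  $bcebaaadacfbffeebcef  f
    1  aaadacfbffeebcef$bceb  b
    2  aadacfbffeebcef$bceba  a
    3  acfbffeebcef$bcebaaad  d
    4  adacfbffeebcef$bcebaa  a
    5  baaadacfbffeebcef$bce  e
    6  bcebaaadacfbffeebcef$  $
    7  bcef$bcebaaadacfbffee  e
    8  bffeebcef$bcebaaadacf  f
    9  cebaaadacfbffeebcef$b  b
   10  cef$bcebaaadacfbffeeb  b
   11  cfbffeebcef$bcebaaada  a
   12  dacfbffeebcef$bcebaaa  a
   13  ebaaadacfbffeebcef$bc  c
   14  ebcef$bcebaaadacfbffe  e
   15  eebcef$bcebaaadacfbff  f
   16  ef$bcebaaadacfbffeebc  c
   17  f$bcebaaadacfbffeebce  e
   18  fbffeebcef$bcebaaadac  c
   19  feebcef$bcebaaadacfbf  f
   20  ffeebcef$bcebaaadacfb  b

fbadae$efbbaacefcecfb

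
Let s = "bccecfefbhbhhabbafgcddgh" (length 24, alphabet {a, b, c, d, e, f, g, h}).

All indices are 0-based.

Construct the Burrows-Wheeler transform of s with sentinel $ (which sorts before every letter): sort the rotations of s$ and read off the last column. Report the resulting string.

hhbba$fhbgcecdcfecafdghbb

rank  rotation                   last
    0  $bccecfefbhbhhabbafgcddgh  h
    1  abbafgcddgh$bccecfefbhbhh  h
    2  afgcddgh$bccecfefbhbhhabb  b
    3  bafgcddgh$bccecfefbhbhhab  b
    4  bbafgcddgh$bccecfefbhbhha  a
    5  bccecfefbhbhhabbafgcddgh$  $
    6  bhbhhabbafgcddgh$bccecfef  f
    7  bhhabbafgcddgh$bccecfefbh  h
    8  ccecfefbhbhhabbafgcddgh$b  b
    9  cddgh$bccecfefbhbhhabbafg  g
   10  cecfefbhbhhabbafgcddgh$bc  c
   11  cfefbhbhhabbafgcddgh$bcce  e
   12  ddgh$bccecfefbhbhhabbafgc  c
   13  dgh$bccecfefbhbhhabbafgcd  d
   14  ecfefbhbhhabbafgcddgh$bcc  c
   15  efbhbhhabbafgcddgh$bccecf  f
   16  fbhbhhabbafgcddgh$bccecfe  e
   17  fefbhbhhabbafgcddgh$bccec  c
   18  fgcddgh$bccecfefbhbhhabba  a
   19  gcddgh$bccecfefbhbhhabbaf  f
   20  gh$bccecfefbhbhhabbafgcdd  d
   21  h$bccecfefbhbhhabbafgcddg  g
   22  habbafgcddgh$bccecfefbhbh  h
   23  hbhhabbafgcddgh$bccecfefb  b
   24  hhabbafgcddgh$bccecfefbhb  b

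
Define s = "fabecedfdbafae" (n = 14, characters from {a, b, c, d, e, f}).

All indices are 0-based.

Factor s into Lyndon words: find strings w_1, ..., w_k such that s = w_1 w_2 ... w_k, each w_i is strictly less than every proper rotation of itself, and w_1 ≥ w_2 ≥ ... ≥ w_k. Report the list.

["f", "abecedfdbafae"]

emit factor 1: 'f' (i=0, period=1)
emit factor 2: 'abecedfdbafae' (i=1, period=13)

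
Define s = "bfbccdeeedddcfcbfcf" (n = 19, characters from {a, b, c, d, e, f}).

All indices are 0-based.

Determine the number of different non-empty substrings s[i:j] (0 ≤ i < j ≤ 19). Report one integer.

171

rank | idx | suffix
   0 |   2 | bccdeeedddcfcbfcf
   1 |   0 | bfbccdeeedddcfcbfcf
   2 |  15 | bfcf
   3 |  14 | cbfcf
   4 |   3 | ccdeeedddcfcbfcf
   5 |   4 | cdeeedddcfcbfcf
   6 |  17 | cf
   7 |  12 | cfcbfcf
   8 |  11 | dcfcbfcf
   9 |  10 | ddcfcbfcf
  10 |   9 | dddcfcbfcf
  11 |   5 | deeedddcfcbfcf
  12 |   8 | edddcfcbfcf
  13 |   7 | eedddcfcbfcf
  14 |   6 | eeedddcfcbfcf
  15 |  18 | f
  16 |   1 | fbccdeeedddcfcbfcf
  17 |  13 | fcbfcf
  18 |  16 | fcf

SA = [2, 0, 15, 14, 3, 4, 17, 12, 11, 10, 9, 5, 8, 7, 6, 18, 1, 13, 16]
i: (SA[i-1],SA[i]) lcp shared
  1: (2,0) 1 'b'
  2: (0,15) 2 'bf'
  3: (15,14) 0 ''
  4: (14,3) 1 'c'
  5: (3,4) 1 'c'
  6: (4,17) 1 'c'
  7: (17,12) 2 'cf'
  8: (12,11) 0 ''
  9: (11,10) 1 'd'
  10: (10,9) 2 'dd'
  11: (9,5) 1 'd'
  12: (5,8) 0 ''
  13: (8,7) 1 'e'
  14: (7,6) 2 'ee'
  15: (6,18) 0 ''
  16: (18,1) 1 'f'
  17: (1,13) 1 'f'
  18: (13,16) 2 'fc'

n(n+1)/2 = 19·20/2 = 190
Σ LCP = 0 + 1 + 2 + 0 + 1 + 1 + 1 + 2 + 0 + 1 + 2 + 1 + 0 + 1 + 2 + 0 + 1 + 1 + 2 = 19
distinct = 190 − 19 = 171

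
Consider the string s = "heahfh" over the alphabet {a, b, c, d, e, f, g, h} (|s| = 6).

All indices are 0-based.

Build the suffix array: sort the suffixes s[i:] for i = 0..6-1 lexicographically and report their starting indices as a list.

[2, 1, 4, 5, 0, 3]

rank→(start, suffix):
  0 → (2, 'ahfh')
  1 → (1, 'eahfh')
  2 → (4, 'fh')
  3 → (5, 'h')
  4 → (0, 'heahfh')
  5 → (3, 'hfh')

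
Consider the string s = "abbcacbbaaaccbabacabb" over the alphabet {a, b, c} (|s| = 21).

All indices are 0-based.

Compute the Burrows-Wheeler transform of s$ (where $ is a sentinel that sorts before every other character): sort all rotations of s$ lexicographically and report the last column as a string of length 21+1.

bbabc$bcabbcaacababcaa

rank  rotation                last
    0  $abbcacbbaaaccbabacabb  b
    1  aaaccbabacabb$abbcacbb  b
    2  aaccbabacabb$abbcacbba  a
    3  abacabb$abbcacbbaaaccb  b
    4  abb$abbcacbbaaaccbabac  c
    5  abbcacbbaaaccbabacabb$  $
    6  acabb$abbcacbbaaaccbab  b
    7  acbbaaaccbabacabb$abbc  c
    8  accbabacabb$abbcacbbaa  a
    9  b$abbcacbbaaaccbabacab  b
   10  baaaccbabacabb$abbcacb  b
   11  babacabb$abbcacbbaaacc  c
   12  bacabb$abbcacbbaaaccba  a
   13  bb$abbcacbbaaaccbabaca  a
   14  bbaaaccbabacabb$abbcac  c
   15  bbcacbbaaaccbabacabb$a  a
   16  bcacbbaaaccbabacabb$ab  b
   17  cabb$abbcacbbaaaccbaba  a
   18  cacbbaaaccbabacabb$abb  b
   19  cbabacabb$abbcacbbaaac  c
   20  cbbaaaccbabacabb$abbca  a
   21  ccbabacabb$abbcacbbaaa  a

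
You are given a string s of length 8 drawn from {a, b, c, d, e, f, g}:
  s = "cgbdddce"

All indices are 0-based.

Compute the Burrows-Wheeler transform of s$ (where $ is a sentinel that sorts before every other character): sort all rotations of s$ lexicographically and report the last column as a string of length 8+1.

egd$ddbcc

rank  rotation   last
    0  $cgbdddce  e
    1  bdddce$cg  g
    2  ce$cgbddd  d
    3  cgbdddce$  $
    4  dce$cgbdd  d
    5  ddce$cgbd  d
    6  dddce$cgb  b
    7  e$cgbdddc  c
    8  gbdddce$c  c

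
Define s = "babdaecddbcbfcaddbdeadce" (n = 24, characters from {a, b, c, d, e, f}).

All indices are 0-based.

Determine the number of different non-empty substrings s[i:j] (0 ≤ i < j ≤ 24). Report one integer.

rank→(start, suffix):
  0 → (1, 'abdaecddbcbfcaddbdeadce')
  1 → (20, 'adce')
  2 → (14, 'addbdeadce')
  3 → (4, 'aecddbcbfcaddbdeadce')
  4 → (0, 'babdaecddbcbfcaddbdeadce')
  5 → (9, 'bcbfcaddbdeadce')
  6 → (2, 'bdaecddbcbfcaddbdeadce')
  7 → (17, 'bdeadce')
  8 → (11, 'bfcaddbdeadce')
  9 → (13, 'caddbdeadce')
  10 → (10, 'cbfcaddbdeadce')
  11 → (6, 'cddbcbfcaddbdeadce')
  12 → (22, 'ce')
  13 → (3, 'daecddbcbfcaddbdeadce')
  14 → (8, 'dbcbfcaddbdeadce')
  15 → (16, 'dbdeadce')
  16 → (21, 'dce')
  17 → (7, 'ddbcbfcaddbdeadce')
  18 → (15, 'ddbdeadce')
  19 → (18, 'deadce')
  20 → (23, 'e')
  21 → (19, 'eadce')
  22 → (5, 'ecddbcbfcaddbdeadce')
  23 → (12, 'fcaddbdeadce')

SA = [1, 20, 14, 4, 0, 9, 2, 17, 11, 13, 10, 6, 22, 3, 8, 16, 21, 7, 15, 18, 23, 19, 5, 12]
i: (SA[i-1],SA[i]) lcp shared
  1: (1,20) 1 'a'
  2: (20,14) 2 'ad'
  3: (14,4) 1 'a'
  4: (4,0) 0 ''
  5: (0,9) 1 'b'
  6: (9,2) 1 'b'
  7: (2,17) 2 'bd'
  8: (17,11) 1 'b'
  9: (11,13) 0 ''
  10: (13,10) 1 'c'
  11: (10,6) 1 'c'
  12: (6,22) 1 'c'
  13: (22,3) 0 ''
  14: (3,8) 1 'd'
  15: (8,16) 2 'db'
  16: (16,21) 1 'd'
  17: (21,7) 1 'd'
  18: (7,15) 3 'ddb'
  19: (15,18) 1 'd'
  20: (18,23) 0 ''
  21: (23,19) 1 'e'
  22: (19,5) 1 'e'
  23: (5,12) 0 ''

n(n+1)/2 = 24·25/2 = 300
Σ LCP = 0 + 1 + 2 + 1 + 0 + 1 + 1 + 2 + 1 + 0 + 1 + 1 + 1 + 0 + 1 + 2 + 1 + 1 + 3 + 1 + 0 + 1 + 1 + 0 = 23
distinct = 300 − 23 = 277

277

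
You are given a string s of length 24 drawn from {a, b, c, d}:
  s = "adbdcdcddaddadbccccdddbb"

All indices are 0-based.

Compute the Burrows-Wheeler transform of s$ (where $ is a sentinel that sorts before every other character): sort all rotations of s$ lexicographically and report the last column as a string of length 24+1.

rank  rotation                   last
    0  $adbdcdcddaddadbccccdddbb  b
    1  adbccccdddbb$adbdcdcddadd  d
    2  adbdcdcddaddadbccccdddbb$  $
    3  addadbccccdddbb$adbdcdcdd  d
    4  b$adbdcdcddaddadbccccdddb  b
    5  bb$adbdcdcddaddadbccccddd  d
    6  bccccdddbb$adbdcdcddaddad  d
    7  bdcdcddaddadbccccdddbb$ad  d
    8  ccccdddbb$adbdcdcddaddadb  b
    9  cccdddbb$adbdcdcddaddadbc  c
   10  ccdddbb$adbdcdcddaddadbcc  c
   11  cdcddaddadbccccdddbb$adbd  d
   12  cddaddadbccccdddbb$adbdcd  d
   13  cdddbb$adbdcdcddaddadbccc  c
   14  dadbccccdddbb$adbdcdcddad  d
   15  daddadbccccdddbb$adbdcdcd  d
   16  dbb$adbdcdcddaddadbccccdd  d
   17  dbccccdddbb$adbdcdcddadda  a
   18  dbdcdcddaddadbccccdddbb$a  a
   19  dcdcddaddadbccccdddbb$adb  b
   20  dcddaddadbccccdddbb$adbdc  c
   21  ddadbccccdddbb$adbdcdcdda  a
   22  ddaddadbccccdddbb$adbdcdc  c
   23  ddbb$adbdcdcddaddadbccccd  d
   24  dddbb$adbdcdcddaddadbcccc  c

bd$dbdddbccddcdddaabcacdc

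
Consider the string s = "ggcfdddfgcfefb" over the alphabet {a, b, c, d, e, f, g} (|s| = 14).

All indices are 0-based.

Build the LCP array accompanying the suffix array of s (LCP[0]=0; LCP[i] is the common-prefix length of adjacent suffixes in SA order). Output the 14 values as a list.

rank→(start, suffix):
  0 → (13, 'b')
  1 → (2, 'cfdddfgcfefb')
  2 → (9, 'cfefb')
  3 → (4, 'dddfgcfefb')
  4 → (5, 'ddfgcfefb')
  5 → (6, 'dfgcfefb')
  6 → (11, 'efb')
  7 → (12, 'fb')
  8 → (3, 'fdddfgcfefb')
  9 → (10, 'fefb')
  10 → (7, 'fgcfefb')
  11 → (1, 'gcfdddfgcfefb')
  12 → (8, 'gcfefb')
  13 → (0, 'ggcfdddfgcfefb')

SA = [13, 2, 9, 4, 5, 6, 11, 12, 3, 10, 7, 1, 8, 0]
rank  pair      lcp
   1  s[13:],s[2:]  0  ''
   2  s[2:],s[9:]  2  'cf'
   3  s[9:],s[4:]  0  ''
   4  s[4:],s[5:]  2  'dd'
   5  s[5:],s[6:]  1  'd'
   6  s[6:],s[11:]  0  ''
   7  s[11:],s[12:]  0  ''
   8  s[12:],s[3:]  1  'f'
   9  s[3:],s[10:]  1  'f'
  10  s[10:],s[7:]  1  'f'
  11  s[7:],s[1:]  0  ''
  12  s[1:],s[8:]  3  'gcf'
  13  s[8:],s[0:]  1  'g'

[0, 0, 2, 0, 2, 1, 0, 0, 1, 1, 1, 0, 3, 1]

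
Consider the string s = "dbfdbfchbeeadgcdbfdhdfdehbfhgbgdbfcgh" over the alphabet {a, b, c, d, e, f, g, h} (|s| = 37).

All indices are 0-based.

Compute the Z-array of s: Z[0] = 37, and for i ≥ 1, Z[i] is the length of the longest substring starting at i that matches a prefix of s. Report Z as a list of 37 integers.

[37, 0, 0, 3, 0, 0, 0, 0, 0, 0, 0, 0, 1, 0, 0, 4, 0, 0, 1, 0, 1, 0, 1, 0, 0, 0, 0, 0, 0, 0, 0, 3, 0, 0, 0, 0, 0]

Z[0]=37
i=1: fresh scan; Z[1]=0
i=2: fresh scan; Z[2]=0
i=3: fresh scan; Z[3]=3 scan→box=[3,6)
i=4: min(r-i=2, Z[1]=0)=0; Z[4]=0
i=5: min(r-i=1, Z[2]=0)=0; Z[5]=0
i=6: fresh scan; Z[6]=0
i=7: fresh scan; Z[7]=0
i=8: fresh scan; Z[8]=0
i=9: fresh scan; Z[9]=0
i=10: fresh scan; Z[10]=0
i=11: fresh scan; Z[11]=0
i=12: fresh scan; Z[12]=1 scan→box=[12,13)
i=13: fresh scan; Z[13]=0
i=14: fresh scan; Z[14]=0
i=15: fresh scan; Z[15]=4 scan→box=[15,19)
i=16: min(r-i=3, Z[1]=0)=0; Z[16]=0
i=17: min(r-i=2, Z[2]=0)=0; Z[17]=0
i=18: min(r-i=1, Z[3]=3)=1; Z[18]=1
i=19: fresh scan; Z[19]=0
i=20: fresh scan; Z[20]=1 scan→box=[20,21)
i=21: fresh scan; Z[21]=0
i=22: fresh scan; Z[22]=1 scan→box=[22,23)
i=23: fresh scan; Z[23]=0
i=24: fresh scan; Z[24]=0
i=25: fresh scan; Z[25]=0
i=26: fresh scan; Z[26]=0
i=27: fresh scan; Z[27]=0
i=28: fresh scan; Z[28]=0
i=29: fresh scan; Z[29]=0
i=30: fresh scan; Z[30]=0
i=31: fresh scan; Z[31]=3 scan→box=[31,34)
i=32: min(r-i=2, Z[1]=0)=0; Z[32]=0
i=33: min(r-i=1, Z[2]=0)=0; Z[33]=0
i=34: fresh scan; Z[34]=0
i=35: fresh scan; Z[35]=0
i=36: fresh scan; Z[36]=0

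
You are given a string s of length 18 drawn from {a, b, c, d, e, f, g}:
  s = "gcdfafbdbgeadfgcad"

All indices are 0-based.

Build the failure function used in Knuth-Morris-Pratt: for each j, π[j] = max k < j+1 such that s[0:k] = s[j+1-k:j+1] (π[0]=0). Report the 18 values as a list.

π[0] = 0
j=1 s[j]='c': π[1]=0 (border '')
j=2 s[j]='d': π[2]=0 (border '')
j=3 s[j]='f': π[3]=0 (border '')
j=4 s[j]='a': π[4]=0 (border '')
j=5 s[j]='f': π[5]=0 (border '')
j=6 s[j]='b': π[6]=0 (border '')
j=7 s[j]='d': π[7]=0 (border '')
j=8 s[j]='b': π[8]=0 (border '')
j=9 s[j]='g': π[9]=1 (border 'g')
j=10 s[j]='e': k: 1→0; π[10]=0 (border '')
j=11 s[j]='a': π[11]=0 (border '')
j=12 s[j]='d': π[12]=0 (border '')
j=13 s[j]='f': π[13]=0 (border '')
j=14 s[j]='g': π[14]=1 (border 'g')
j=15 s[j]='c': π[15]=2 (border 'gc')
j=16 s[j]='a': k: 2→0; π[16]=0 (border '')
j=17 s[j]='d': π[17]=0 (border '')

[0, 0, 0, 0, 0, 0, 0, 0, 0, 1, 0, 0, 0, 0, 1, 2, 0, 0]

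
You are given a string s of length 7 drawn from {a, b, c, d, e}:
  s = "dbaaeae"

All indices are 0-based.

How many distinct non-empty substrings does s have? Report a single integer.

sorted suffixes:
  #0 SA[0]=2  'aaeae'
  #1 SA[1]=5  'ae'
  #2 SA[2]=3  'aeae'
  #3 SA[3]=1  'baaeae'
  #4 SA[4]=0  'dbaaeae'
  #5 SA[5]=6  'e'
  #6 SA[6]=4  'eae'

SA = [2, 5, 3, 1, 0, 6, 4]
rank  pair      lcp
   1  s[2:],s[5:]  1  'a'
   2  s[5:],s[3:]  2  'ae'
   3  s[3:],s[1:]  0  ''
   4  s[1:],s[0:]  0  ''
   5  s[0:],s[6:]  0  ''
   6  s[6:],s[4:]  1  'e'

n(n+1)/2 = 7·8/2 = 28
Σ LCP = 0 + 1 + 2 + 0 + 0 + 0 + 1 = 4
distinct = 28 − 4 = 24

24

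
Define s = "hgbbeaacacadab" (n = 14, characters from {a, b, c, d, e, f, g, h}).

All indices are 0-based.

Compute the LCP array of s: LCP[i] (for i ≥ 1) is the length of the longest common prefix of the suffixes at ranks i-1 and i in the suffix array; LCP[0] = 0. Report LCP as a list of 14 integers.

[0, 1, 1, 3, 1, 0, 1, 1, 0, 2, 0, 0, 0, 0]

rank | idx | suffix
   0 |   5 | aacacadab
   1 |  12 | ab
   2 |   6 | acacadab
   3 |   8 | acadab
   4 |  10 | adab
   5 |  13 | b
   6 |   2 | bbeaacacadab
   7 |   3 | beaacacadab
   8 |   7 | cacadab
   9 |   9 | cadab
  10 |  11 | dab
  11 |   4 | eaacacadab
  12 |   1 | gbbeaacacadab
  13 |   0 | hgbbeaacacadab

SA = [5, 12, 6, 8, 10, 13, 2, 3, 7, 9, 11, 4, 1, 0]
rank  pair      lcp
   1  s[5:],s[12:]  1  'a'
   2  s[12:],s[6:]  1  'a'
   3  s[6:],s[8:]  3  'aca'
   4  s[8:],s[10:]  1  'a'
   5  s[10:],s[13:]  0  ''
   6  s[13:],s[2:]  1  'b'
   7  s[2:],s[3:]  1  'b'
   8  s[3:],s[7:]  0  ''
   9  s[7:],s[9:]  2  'ca'
  10  s[9:],s[11:]  0  ''
  11  s[11:],s[4:]  0  ''
  12  s[4:],s[1:]  0  ''
  13  s[1:],s[0:]  0  ''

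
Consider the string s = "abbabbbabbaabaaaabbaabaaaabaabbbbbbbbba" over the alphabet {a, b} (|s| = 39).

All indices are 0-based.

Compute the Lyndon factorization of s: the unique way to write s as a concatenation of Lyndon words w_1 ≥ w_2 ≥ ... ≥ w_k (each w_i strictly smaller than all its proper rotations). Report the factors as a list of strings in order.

emit factor 1: 'abbabbb' (i=0, period=7)
emit factor 2: 'abb' (i=7, period=3)
emit factor 3: 'aab' (i=10, period=3)
emit factor 4: 'aaaabbaab' (i=13, period=9)
emit factor 5: 'aaaabaabbbbbbbbb' (i=22, period=16)
emit factor 6: 'a' (i=38, period=1)

["abbabbb", "abb", "aab", "aaaabbaab", "aaaabaabbbbbbbbb", "a"]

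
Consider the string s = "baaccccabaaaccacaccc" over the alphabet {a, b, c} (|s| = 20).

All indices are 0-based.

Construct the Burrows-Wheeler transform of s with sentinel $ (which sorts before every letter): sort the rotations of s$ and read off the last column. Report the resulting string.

rank  rotation               last
    0  $baaccccabaaaccacaccc  c
    1  aaaccacaccc$baaccccab  b
    2  aaccacaccc$baaccccaba  a
    3  aaccccabaaaccacaccc$b  b
    4  abaaaccacaccc$baacccc  c
    5  acaccc$baaccccabaaacc  c
    6  accacaccc$baaccccabaa  a
    7  accc$baaccccabaaaccac  c
    8  accccabaaaccacaccc$ba  a
    9  baaaccacaccc$baacccca  a
   10  baaccccabaaaccacaccc$  $
   11  c$baaccccabaaaccacacc  c
   12  cabaaaccacaccc$baaccc  c
   13  cacaccc$baaccccabaaac  c
   14  caccc$baaccccabaaacca  a
   15  cc$baaccccabaaaccacac  c
   16  ccabaaaccacaccc$baacc  c
   17  ccacaccc$baaccccabaaa  a
   18  ccc$baaccccabaaaccaca  a
   19  cccabaaaccacaccc$baac  c
   20  ccccabaaaccacaccc$baa  a

cbabccacaa$cccaccaaca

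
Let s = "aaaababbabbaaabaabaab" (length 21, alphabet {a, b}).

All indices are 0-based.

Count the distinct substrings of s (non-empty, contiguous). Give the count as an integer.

sorted suffixes:
  #0 SA[0]=0  'aaaababbabbaaabaabaab'
  #1 SA[1]=11  'aaabaabaab'
  #2 SA[2]=1  'aaababbabbaaabaabaab'
  #3 SA[3]=18  'aab'
  #4 SA[4]=15  'aabaab'
  #5 SA[5]=12  'aabaabaab'
  #6 SA[6]=2  'aababbabbaaabaabaab'
  #7 SA[7]=19  'ab'
  #8 SA[8]=16  'abaab'
  #9 SA[9]=13  'abaabaab'
  #10 SA[10]=3  'ababbabbaaabaabaab'
  #11 SA[11]=8  'abbaaabaabaab'
  #12 SA[12]=5  'abbabbaaabaabaab'
  #13 SA[13]=20  'b'
  #14 SA[14]=10  'baaabaabaab'
  #15 SA[15]=17  'baab'
  #16 SA[16]=14  'baabaab'
  #17 SA[17]=7  'babbaaabaabaab'
  #18 SA[18]=4  'babbabbaaabaabaab'
  #19 SA[19]=9  'bbaaabaabaab'
  #20 SA[20]=6  'bbabbaaabaabaab'

SA = [0, 11, 1, 18, 15, 12, 2, 19, 16, 13, 3, 8, 5, 20, 10, 17, 14, 7, 4, 9, 6]
[i] adj suffixes → lcp
  [1] 0/11 → 3 ('aaa')
  [2] 11/1 → 5 ('aaaba')
  [3] 1/18 → 2 ('aa')
  [4] 18/15 → 3 ('aab')
  [5] 15/12 → 6 ('aabaab')
  [6] 12/2 → 4 ('aaba')
  [7] 2/19 → 1 ('a')
  [8] 19/16 → 2 ('ab')
  [9] 16/13 → 5 ('abaab')
  [10] 13/3 → 3 ('aba')
  [11] 3/8 → 2 ('ab')
  [12] 8/5 → 4 ('abba')
  [13] 5/20 → 0 ('')
  [14] 20/10 → 1 ('b')
  [15] 10/17 → 3 ('baa')
  [16] 17/14 → 4 ('baab')
  [17] 14/7 → 2 ('ba')
  [18] 7/4 → 5 ('babba')
  [19] 4/9 → 1 ('b')
  [20] 9/6 → 3 ('bba')

n(n+1)/2 = 21·22/2 = 231
Σ LCP = 0 + 3 + 5 + 2 + 3 + 6 + 4 + 1 + 2 + 5 + 3 + 2 + 4 + 0 + 1 + 3 + 4 + 2 + 5 + 1 + 3 = 59
distinct = 231 − 59 = 172

172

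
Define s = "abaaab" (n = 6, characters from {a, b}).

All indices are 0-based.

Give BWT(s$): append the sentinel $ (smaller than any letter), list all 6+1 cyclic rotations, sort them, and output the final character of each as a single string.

bbaa$aa

rank  rotation last
    0  $abaaab  b
    1  aaab$ab  b
    2  aab$aba  a
    3  ab$abaa  a
    4  abaaab$  $
    5  b$abaaa  a
    6  baaab$a  a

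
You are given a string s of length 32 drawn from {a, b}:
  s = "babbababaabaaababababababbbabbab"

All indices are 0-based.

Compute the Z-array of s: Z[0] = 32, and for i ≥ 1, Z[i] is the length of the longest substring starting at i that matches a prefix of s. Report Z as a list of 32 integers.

[32, 0, 1, 3, 0, 3, 0, 2, 0, 0, 2, 0, 0, 0, 3, 0, 3, 0, 3, 0, 3, 0, 4, 0, 1, 1, 6, 0, 1, 3, 0, 1]

Z[0]=32
i=1: fresh scan; Z[1]=0
i=2: fresh scan; Z[2]=1 scan→box=[2,3)
i=3: fresh scan; Z[3]=3 scan→box=[3,6)
i=4: min(r-i=2, Z[1]=0)=0; Z[4]=0
i=5: min(r-i=1, Z[2]=1)=1; Z[5]=3 scan→box=[5,8)
i=6: min(r-i=2, Z[1]=0)=0; Z[6]=0
i=7: min(r-i=1, Z[2]=1)=1; Z[7]=2 scan→box=[7,9)
i=8: min(r-i=1, Z[1]=0)=0; Z[8]=0
i=9: fresh scan; Z[9]=0
i=10: fresh scan; Z[10]=2 scan→box=[10,12)
i=11: min(r-i=1, Z[1]=0)=0; Z[11]=0
i=12: fresh scan; Z[12]=0
i=13: fresh scan; Z[13]=0
i=14: fresh scan; Z[14]=3 scan→box=[14,17)
i=15: min(r-i=2, Z[1]=0)=0; Z[15]=0
i=16: min(r-i=1, Z[2]=1)=1; Z[16]=3 scan→box=[16,19)
i=17: min(r-i=2, Z[1]=0)=0; Z[17]=0
i=18: min(r-i=1, Z[2]=1)=1; Z[18]=3 scan→box=[18,21)
i=19: min(r-i=2, Z[1]=0)=0; Z[19]=0
i=20: min(r-i=1, Z[2]=1)=1; Z[20]=3 scan→box=[20,23)
i=21: min(r-i=2, Z[1]=0)=0; Z[21]=0
i=22: min(r-i=1, Z[2]=1)=1; Z[22]=4 scan→box=[22,26)
i=23: min(r-i=3, Z[1]=0)=0; Z[23]=0
i=24: min(r-i=2, Z[2]=1)=1; Z[24]=1
i=25: min(r-i=1, Z[3]=3)=1; Z[25]=1
i=26: fresh scan; Z[26]=6 scan→box=[26,32)
i=27: min(r-i=5, Z[1]=0)=0; Z[27]=0
i=28: min(r-i=4, Z[2]=1)=1; Z[28]=1
i=29: min(r-i=3, Z[3]=3)=3; Z[29]=3
i=30: min(r-i=2, Z[4]=0)=0; Z[30]=0
i=31: min(r-i=1, Z[5]=3)=1; Z[31]=1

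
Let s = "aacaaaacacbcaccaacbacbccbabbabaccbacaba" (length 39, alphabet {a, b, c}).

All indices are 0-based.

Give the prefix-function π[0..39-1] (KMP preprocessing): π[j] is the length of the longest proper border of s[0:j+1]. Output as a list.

[0, 1, 0, 1, 2, 2, 2, 3, 4, 0, 0, 0, 1, 0, 0, 1, 2, 3, 0, 1, 0, 0, 0, 0, 0, 1, 0, 0, 1, 0, 1, 0, 0, 0, 1, 0, 1, 0, 1]

π[0] = 0
j=1 s[j]='a': π[1]=1 (border 'a')
j=2 s[j]='c': k: 1→0; π[2]=0 (border '')
j=3 s[j]='a': π[3]=1 (border 'a')
j=4 s[j]='a': π[4]=2 (border 'aa')
j=5 s[j]='a': k: 2→1; π[5]=2 (border 'aa')
j=6 s[j]='a': k: 2→1; π[6]=2 (border 'aa')
j=7 s[j]='c': π[7]=3 (border 'aac')
j=8 s[j]='a': π[8]=4 (border 'aaca')
j=9 s[j]='c': k: 4→1→0; π[9]=0 (border '')
j=10 s[j]='b': π[10]=0 (border '')
j=11 s[j]='c': π[11]=0 (border '')
j=12 s[j]='a': π[12]=1 (border 'a')
j=13 s[j]='c': k: 1→0; π[13]=0 (border '')
j=14 s[j]='c': π[14]=0 (border '')
j=15 s[j]='a': π[15]=1 (border 'a')
j=16 s[j]='a': π[16]=2 (border 'aa')
j=17 s[j]='c': π[17]=3 (border 'aac')
j=18 s[j]='b': k: 3→0; π[18]=0 (border '')
j=19 s[j]='a': π[19]=1 (border 'a')
j=20 s[j]='c': k: 1→0; π[20]=0 (border '')
j=21 s[j]='b': π[21]=0 (border '')
j=22 s[j]='c': π[22]=0 (border '')
j=23 s[j]='c': π[23]=0 (border '')
j=24 s[j]='b': π[24]=0 (border '')
j=25 s[j]='a': π[25]=1 (border 'a')
j=26 s[j]='b': k: 1→0; π[26]=0 (border '')
j=27 s[j]='b': π[27]=0 (border '')
j=28 s[j]='a': π[28]=1 (border 'a')
j=29 s[j]='b': k: 1→0; π[29]=0 (border '')
j=30 s[j]='a': π[30]=1 (border 'a')
j=31 s[j]='c': k: 1→0; π[31]=0 (border '')
j=32 s[j]='c': π[32]=0 (border '')
j=33 s[j]='b': π[33]=0 (border '')
j=34 s[j]='a': π[34]=1 (border 'a')
j=35 s[j]='c': k: 1→0; π[35]=0 (border '')
j=36 s[j]='a': π[36]=1 (border 'a')
j=37 s[j]='b': k: 1→0; π[37]=0 (border '')
j=38 s[j]='a': π[38]=1 (border 'a')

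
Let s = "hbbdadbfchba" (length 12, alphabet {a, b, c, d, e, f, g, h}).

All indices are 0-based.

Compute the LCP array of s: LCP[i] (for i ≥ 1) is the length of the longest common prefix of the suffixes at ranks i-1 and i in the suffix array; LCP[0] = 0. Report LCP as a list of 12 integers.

rank | idx | suffix
   0 |  11 | a
   1 |   4 | adbfchba
   2 |  10 | ba
   3 |   1 | bbdadbfchba
   4 |   2 | bdadbfchba
   5 |   6 | bfchba
   6 |   8 | chba
   7 |   3 | dadbfchba
   8 |   5 | dbfchba
   9 |   7 | fchba
  10 |   9 | hba
  11 |   0 | hbbdadbfchba

SA = [11, 4, 10, 1, 2, 6, 8, 3, 5, 7, 9, 0]
rank  pair      lcp
   1  s[11:],s[4:]  1  'a'
   2  s[4:],s[10:]  0  ''
   3  s[10:],s[1:]  1  'b'
   4  s[1:],s[2:]  1  'b'
   5  s[2:],s[6:]  1  'b'
   6  s[6:],s[8:]  0  ''
   7  s[8:],s[3:]  0  ''
   8  s[3:],s[5:]  1  'd'
   9  s[5:],s[7:]  0  ''
  10  s[7:],s[9:]  0  ''
  11  s[9:],s[0:]  2  'hb'

[0, 1, 0, 1, 1, 1, 0, 0, 1, 0, 0, 2]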